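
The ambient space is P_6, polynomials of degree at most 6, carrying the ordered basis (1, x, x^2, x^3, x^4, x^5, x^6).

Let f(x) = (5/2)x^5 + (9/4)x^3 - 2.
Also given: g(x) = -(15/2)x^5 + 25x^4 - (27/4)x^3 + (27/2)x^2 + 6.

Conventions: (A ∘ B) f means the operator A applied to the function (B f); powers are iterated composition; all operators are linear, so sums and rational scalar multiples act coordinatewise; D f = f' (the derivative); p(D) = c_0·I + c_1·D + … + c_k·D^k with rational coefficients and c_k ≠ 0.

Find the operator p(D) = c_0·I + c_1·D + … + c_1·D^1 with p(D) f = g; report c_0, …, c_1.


D^0 f = (5/2)x^5 + (9/4)x^3 - 2
D^1 f = (25/2)x^4 + (27/4)x^2
matching coefficients of g against c_0 f + c_1 Df + … from the top degree down determines the c_i
solution: c_0 = -3, c_1 = 2

p(D) = -3·I + 2·D, i.e. c_0 = -3, c_1 = 2


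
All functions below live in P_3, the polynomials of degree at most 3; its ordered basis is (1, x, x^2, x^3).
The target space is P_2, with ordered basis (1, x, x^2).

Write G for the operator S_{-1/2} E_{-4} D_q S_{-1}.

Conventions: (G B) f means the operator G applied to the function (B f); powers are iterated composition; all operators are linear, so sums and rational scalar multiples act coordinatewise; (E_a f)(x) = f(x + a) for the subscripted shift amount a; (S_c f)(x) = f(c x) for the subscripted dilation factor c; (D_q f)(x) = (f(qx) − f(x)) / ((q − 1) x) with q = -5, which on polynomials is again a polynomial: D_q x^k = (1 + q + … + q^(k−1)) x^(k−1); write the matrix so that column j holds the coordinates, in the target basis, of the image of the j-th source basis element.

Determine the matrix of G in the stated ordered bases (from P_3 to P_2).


image of 1: 0
image of x: -1
image of x^2: 2x + 16
image of x^3: -(21/4)x^2 - 84x - 336
each image's coordinates form column j of the matrix

the matrix is [[0, -1, 16, -336]; [0, 0, 2, -84]; [0, 0, 0, -21/4]] (rows listed top to bottom)


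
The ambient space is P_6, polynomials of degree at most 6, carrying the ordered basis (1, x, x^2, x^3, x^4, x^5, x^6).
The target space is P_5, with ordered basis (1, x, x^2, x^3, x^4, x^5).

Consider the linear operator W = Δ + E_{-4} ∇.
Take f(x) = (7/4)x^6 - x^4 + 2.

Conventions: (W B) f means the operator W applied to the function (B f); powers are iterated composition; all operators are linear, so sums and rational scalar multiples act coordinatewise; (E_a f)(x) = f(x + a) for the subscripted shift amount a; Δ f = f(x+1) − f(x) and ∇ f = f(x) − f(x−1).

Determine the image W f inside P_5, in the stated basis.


Δ f = (21/2)x^5 + (105/4)x^4 + 31x^3 + (81/4)x^2 + (13/2)x + 3/4
∇ f = (21/2)x^5 - (105/4)x^4 + 31x^3 - (81/4)x^2 + (13/2)x - 3/4
E_{-4} ∇ f = (21/2)x^5 - (945/4)x^4 + 2131x^3 - (38529/4)x^2 + (43633/2)x - 79227/4
(Δ + E_{-4} ∇) f = 21x^5 - 210x^4 + 2162x^3 - 9612x^2 + 21823x - 19806

g(x) = 21x^5 - 210x^4 + 2162x^3 - 9612x^2 + 21823x - 19806


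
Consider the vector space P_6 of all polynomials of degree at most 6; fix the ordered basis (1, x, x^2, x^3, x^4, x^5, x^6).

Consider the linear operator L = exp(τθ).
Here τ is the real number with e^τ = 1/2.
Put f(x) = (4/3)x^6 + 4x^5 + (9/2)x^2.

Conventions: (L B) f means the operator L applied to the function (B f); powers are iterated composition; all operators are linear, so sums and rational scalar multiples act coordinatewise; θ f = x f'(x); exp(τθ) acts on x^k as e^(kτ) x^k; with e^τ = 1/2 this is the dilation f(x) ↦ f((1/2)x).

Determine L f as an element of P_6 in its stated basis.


the image equals g(x) = (1/48)x^6 + (1/8)x^5 + (9/8)x^2

exp(τθ) x^k = e^(kτ) x^k; with e^τ = 1/2 this sends x^k to (1/2)^k x^k
x^2 ↦ 1/4 x^2
x^5 ↦ 1/32 x^5
x^6 ↦ 1/64 x^6
applying this coordinatewise to f: exp(τθ) f = (1/48)x^6 + (1/8)x^5 + (9/8)x^2


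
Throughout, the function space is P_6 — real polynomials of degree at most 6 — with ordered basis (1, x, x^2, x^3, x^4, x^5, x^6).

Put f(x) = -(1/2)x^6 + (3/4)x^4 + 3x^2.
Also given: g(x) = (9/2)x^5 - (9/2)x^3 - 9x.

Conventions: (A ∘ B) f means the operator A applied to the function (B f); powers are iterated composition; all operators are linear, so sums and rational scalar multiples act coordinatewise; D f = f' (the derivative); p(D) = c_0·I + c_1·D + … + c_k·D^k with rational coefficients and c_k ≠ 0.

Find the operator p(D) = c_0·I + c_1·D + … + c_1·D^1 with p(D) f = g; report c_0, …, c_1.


D^0 f = -(1/2)x^6 + (3/4)x^4 + 3x^2
D^1 f = -3x^5 + 3x^3 + 6x
matching coefficients of g against c_0 f + c_1 Df + … from the top degree down determines the c_i
solution: c_0 = 0, c_1 = -3/2

c_0 = 0, c_1 = -3/2


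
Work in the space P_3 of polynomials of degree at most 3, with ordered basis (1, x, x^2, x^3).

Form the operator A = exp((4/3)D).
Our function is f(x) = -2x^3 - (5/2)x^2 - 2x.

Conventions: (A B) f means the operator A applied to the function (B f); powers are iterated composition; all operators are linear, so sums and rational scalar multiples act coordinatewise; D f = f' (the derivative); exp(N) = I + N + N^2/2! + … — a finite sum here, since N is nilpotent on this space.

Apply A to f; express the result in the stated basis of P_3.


g(x) = -2x^3 - (21/2)x^2 - (58/3)x - 320/27

order-1 term: -8x^2 - (20/3)x - 8/3
order-2 term: -(32/3)x - 40/9
order-3 term: -128/27
the series for exp((4/3)D) f terminates at order 3
exp((4/3)D) f = -2x^3 - (21/2)x^2 - (58/3)x - 320/27


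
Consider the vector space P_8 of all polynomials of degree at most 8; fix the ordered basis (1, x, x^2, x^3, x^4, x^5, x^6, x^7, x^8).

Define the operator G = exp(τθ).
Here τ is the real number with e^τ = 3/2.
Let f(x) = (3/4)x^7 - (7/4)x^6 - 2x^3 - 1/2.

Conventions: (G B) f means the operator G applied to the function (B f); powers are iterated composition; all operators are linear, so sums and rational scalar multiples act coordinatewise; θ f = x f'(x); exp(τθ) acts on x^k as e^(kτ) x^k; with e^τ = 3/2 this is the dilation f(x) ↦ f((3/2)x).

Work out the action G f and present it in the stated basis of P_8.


exp(τθ) x^k = e^(kτ) x^k; with e^τ = 3/2 this sends x^k to (3/2)^k x^k
x^3 ↦ 27/8 x^3
x^6 ↦ 729/64 x^6
x^7 ↦ 2187/128 x^7
applying this coordinatewise to f: exp(τθ) f = (6561/512)x^7 - (5103/256)x^6 - (27/4)x^3 - 1/2

g(x) = (6561/512)x^7 - (5103/256)x^6 - (27/4)x^3 - 1/2


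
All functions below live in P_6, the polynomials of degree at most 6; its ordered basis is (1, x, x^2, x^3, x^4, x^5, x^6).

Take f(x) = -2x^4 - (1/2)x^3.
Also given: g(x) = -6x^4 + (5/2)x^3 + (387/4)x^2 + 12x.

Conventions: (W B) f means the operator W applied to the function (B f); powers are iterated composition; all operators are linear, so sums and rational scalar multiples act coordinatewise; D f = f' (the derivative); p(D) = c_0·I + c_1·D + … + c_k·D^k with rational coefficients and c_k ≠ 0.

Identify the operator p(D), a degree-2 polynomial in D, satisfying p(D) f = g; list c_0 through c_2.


D^0 f = -2x^4 - (1/2)x^3
D^1 f = -8x^3 - (3/2)x^2
D^2 f = -24x^2 - 3x
matching coefficients of g against c_0 f + c_1 Df + … from the top degree down determines the c_i
solution: c_0 = 3, c_1 = -1/2, c_2 = -4

p(D) = 3·I − (1/2)·D − 4·D^2, i.e. c_0 = 3, c_1 = -1/2, c_2 = -4


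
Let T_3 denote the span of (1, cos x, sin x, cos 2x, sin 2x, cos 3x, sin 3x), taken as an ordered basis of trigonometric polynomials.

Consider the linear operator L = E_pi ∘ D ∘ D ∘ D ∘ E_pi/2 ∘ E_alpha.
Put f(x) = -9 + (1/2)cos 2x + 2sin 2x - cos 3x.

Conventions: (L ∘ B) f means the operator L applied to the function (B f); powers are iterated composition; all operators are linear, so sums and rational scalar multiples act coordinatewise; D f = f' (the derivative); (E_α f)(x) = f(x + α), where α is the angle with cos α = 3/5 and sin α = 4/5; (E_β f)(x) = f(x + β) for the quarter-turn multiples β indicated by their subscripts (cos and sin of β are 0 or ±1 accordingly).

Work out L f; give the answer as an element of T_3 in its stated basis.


the image equals g(x) = -(208/25)cos 2x - (356/25)sin 2x + (3159/125)cos 3x + (1188/125)sin 3x

E_alpha f = -9 + (89/50)cos 2x - (26/25)sin 2x + (117/125)cos 3x + (44/125)sin 3x
E_pi/2 E_alpha f = -9 - (89/50)cos 2x + (26/25)sin 2x - (44/125)cos 3x + (117/125)sin 3x
D E_pi/2 E_alpha f = (52/25)cos 2x + (89/25)sin 2x + (351/125)cos 3x + (132/125)sin 3x
D D E_pi/2 E_alpha f = (178/25)cos 2x - (104/25)sin 2x + (396/125)cos 3x - (1053/125)sin 3x
D (D ∘ D ∘ E_pi/2 ∘ E_alpha) f = -(208/25)cos 2x - (356/25)sin 2x - (3159/125)cos 3x - (1188/125)sin 3x
E_pi D (D ∘ D ∘ E_pi/2 ∘ E_alpha) f = -(208/25)cos 2x - (356/25)sin 2x + (3159/125)cos 3x + (1188/125)sin 3x


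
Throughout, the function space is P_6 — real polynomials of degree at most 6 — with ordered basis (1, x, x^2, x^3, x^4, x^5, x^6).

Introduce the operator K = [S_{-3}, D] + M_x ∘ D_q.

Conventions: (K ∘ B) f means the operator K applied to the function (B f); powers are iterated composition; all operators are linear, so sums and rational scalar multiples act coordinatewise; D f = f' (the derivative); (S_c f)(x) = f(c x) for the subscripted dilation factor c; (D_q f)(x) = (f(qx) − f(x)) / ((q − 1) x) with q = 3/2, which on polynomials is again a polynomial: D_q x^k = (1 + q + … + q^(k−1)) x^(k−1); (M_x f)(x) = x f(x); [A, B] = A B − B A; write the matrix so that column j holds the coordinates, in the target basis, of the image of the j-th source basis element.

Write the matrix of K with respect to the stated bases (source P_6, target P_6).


image of 1: 0
image of x: x + 4
image of x^2: (5/2)x^2 - 24x
image of x^3: (19/4)x^3 + 108x^2
image of x^4: (65/8)x^4 - 432x^3
image of x^5: (211/16)x^5 + 1620x^4
image of x^6: (665/32)x^6 - 5832x^5
each image's coordinates form column j of the matrix

the matrix is [[0, 4, 0, 0, 0, 0, 0]; [0, 1, -24, 0, 0, 0, 0]; [0, 0, 5/2, 108, 0, 0, 0]; [0, 0, 0, 19/4, -432, 0, 0]; [0, 0, 0, 0, 65/8, 1620, 0]; [0, 0, 0, 0, 0, 211/16, -5832]; [0, 0, 0, 0, 0, 0, 665/32]] (rows listed top to bottom)


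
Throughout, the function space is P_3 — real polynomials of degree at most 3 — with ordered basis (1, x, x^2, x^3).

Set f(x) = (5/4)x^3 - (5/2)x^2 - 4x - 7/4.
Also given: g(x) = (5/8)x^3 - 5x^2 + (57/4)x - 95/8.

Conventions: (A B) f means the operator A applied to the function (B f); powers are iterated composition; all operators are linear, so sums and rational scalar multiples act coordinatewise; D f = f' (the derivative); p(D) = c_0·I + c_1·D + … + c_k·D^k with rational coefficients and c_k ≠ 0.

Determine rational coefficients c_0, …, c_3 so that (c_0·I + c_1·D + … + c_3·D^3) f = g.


c_0 = 1/2, c_1 = -1, c_2 = 3/2, c_3 = -1

D^0 f = (5/4)x^3 - (5/2)x^2 - 4x - 7/4
D^1 f = (15/4)x^2 - 5x - 4
D^2 f = (15/2)x - 5
D^3 f = 15/2
matching coefficients of g against c_0 f + c_1 Df + … from the top degree down determines the c_i
solution: c_0 = 1/2, c_1 = -1, c_2 = 3/2, c_3 = -1


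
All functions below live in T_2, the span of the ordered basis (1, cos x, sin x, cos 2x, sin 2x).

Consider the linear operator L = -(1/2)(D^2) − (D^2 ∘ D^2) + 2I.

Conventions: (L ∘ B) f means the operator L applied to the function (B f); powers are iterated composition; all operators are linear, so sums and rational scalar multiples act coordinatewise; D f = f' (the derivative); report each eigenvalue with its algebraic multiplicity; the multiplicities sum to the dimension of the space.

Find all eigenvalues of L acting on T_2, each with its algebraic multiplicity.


λ = -12 (multiplicity 2), λ = 3/2 (multiplicity 2), λ = 2 (multiplicity 1)

image of 1: 2
image of cos x: (3/2)cos x
image of sin x: (3/2)sin x
image of cos 2x: -12cos 2x
image of sin 2x: -12sin 2x
the matrix is diagonal; its diagonal is (2, 3/2, 3/2, -12, -12)
for a triangular matrix the eigenvalues are the diagonal entries, with algebraic multiplicity their repetition count


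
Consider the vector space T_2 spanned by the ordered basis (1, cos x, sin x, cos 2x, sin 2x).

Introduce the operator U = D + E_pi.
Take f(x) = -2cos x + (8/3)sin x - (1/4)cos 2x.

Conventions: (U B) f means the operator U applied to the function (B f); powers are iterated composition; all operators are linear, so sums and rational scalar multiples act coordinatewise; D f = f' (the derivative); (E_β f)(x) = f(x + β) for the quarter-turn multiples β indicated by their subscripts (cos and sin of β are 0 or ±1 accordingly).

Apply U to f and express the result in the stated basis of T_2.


D f = (8/3)cos x + 2sin x + (1/2)sin 2x
E_pi f = 2cos x - (8/3)sin x - (1/4)cos 2x
(D + E_pi) f = (14/3)cos x - (2/3)sin x - (1/4)cos 2x + (1/2)sin 2x

the result is g(x) = (14/3)cos x - (2/3)sin x - (1/4)cos 2x + (1/2)sin 2x


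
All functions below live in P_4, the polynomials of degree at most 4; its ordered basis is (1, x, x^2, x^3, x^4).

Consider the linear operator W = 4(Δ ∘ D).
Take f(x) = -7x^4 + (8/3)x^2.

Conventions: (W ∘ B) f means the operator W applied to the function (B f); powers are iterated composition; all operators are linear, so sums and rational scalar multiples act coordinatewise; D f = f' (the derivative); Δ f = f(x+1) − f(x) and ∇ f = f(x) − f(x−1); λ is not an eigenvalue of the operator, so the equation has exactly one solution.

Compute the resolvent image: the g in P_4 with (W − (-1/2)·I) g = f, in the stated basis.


the result is g(x) = -14x^4 + (4048/3)x^2 + 1344x - 63424/3

write g with unknown coordinates in the stated basis and equate coefficients in (W − (-1/2)·I) g = f
solving from the highest basis element down gives g = -14x^4 + (4048/3)x^2 + 1344x - 63424/3
check: W g = -672x^2 - 672x + 31712/3
so W g − (-1/2)·g = -7x^4 + (8/3)x^2 = f ✓


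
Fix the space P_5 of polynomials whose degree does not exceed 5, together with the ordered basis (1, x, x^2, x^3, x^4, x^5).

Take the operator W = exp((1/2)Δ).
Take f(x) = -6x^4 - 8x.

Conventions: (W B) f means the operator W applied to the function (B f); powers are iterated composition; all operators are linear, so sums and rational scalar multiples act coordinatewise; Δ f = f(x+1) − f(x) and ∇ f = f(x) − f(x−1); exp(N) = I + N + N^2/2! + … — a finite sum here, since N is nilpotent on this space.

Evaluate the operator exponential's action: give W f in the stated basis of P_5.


order-1 term: -12x^3 - 18x^2 - 12x - 7
order-2 term: -9x^2 - 18x - 21/2
order-3 term: -3x - 9/2
order-4 term: -3/8
the series for exp((1/2)Δ) f terminates at order 4
exp((1/2)Δ) f = -6x^4 - 12x^3 - 27x^2 - 41x - 179/8

the image equals g(x) = -6x^4 - 12x^3 - 27x^2 - 41x - 179/8


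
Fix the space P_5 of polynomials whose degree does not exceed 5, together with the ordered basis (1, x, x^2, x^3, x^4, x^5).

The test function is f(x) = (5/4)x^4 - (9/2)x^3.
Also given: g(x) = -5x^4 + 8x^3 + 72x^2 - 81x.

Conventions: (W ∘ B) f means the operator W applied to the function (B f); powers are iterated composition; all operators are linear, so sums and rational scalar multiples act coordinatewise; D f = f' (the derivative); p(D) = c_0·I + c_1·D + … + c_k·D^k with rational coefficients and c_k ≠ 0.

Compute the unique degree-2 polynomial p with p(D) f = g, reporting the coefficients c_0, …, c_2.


p(D) = -4·I − 2·D + 3·D^2, i.e. c_0 = -4, c_1 = -2, c_2 = 3

D^0 f = (5/4)x^4 - (9/2)x^3
D^1 f = 5x^3 - (27/2)x^2
D^2 f = 15x^2 - 27x
matching coefficients of g against c_0 f + c_1 Df + … from the top degree down determines the c_i
solution: c_0 = -4, c_1 = -2, c_2 = 3


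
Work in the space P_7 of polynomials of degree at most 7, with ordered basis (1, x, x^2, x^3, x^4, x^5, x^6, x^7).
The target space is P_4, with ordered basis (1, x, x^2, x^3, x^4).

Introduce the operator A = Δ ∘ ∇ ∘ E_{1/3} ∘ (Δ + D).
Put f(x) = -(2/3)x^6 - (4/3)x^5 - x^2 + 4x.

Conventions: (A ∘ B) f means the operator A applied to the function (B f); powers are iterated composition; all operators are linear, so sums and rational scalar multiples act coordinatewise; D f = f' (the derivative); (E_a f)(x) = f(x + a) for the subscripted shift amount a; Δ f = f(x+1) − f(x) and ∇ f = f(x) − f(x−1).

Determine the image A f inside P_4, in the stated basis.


the result is g(x) = -160x^3 - 440x^2 - 480x - 5680/27

Δ f = -4x^5 - (50/3)x^4 - (80/3)x^3 - (70/3)x^2 - (38/3)x + 1
D f = -4x^5 - (20/3)x^4 - 2x + 4
(Δ + D) f = -8x^5 - (70/3)x^4 - (80/3)x^3 - (70/3)x^2 - (44/3)x + 5
E_{1/3} (Δ + D) f = -8x^5 - (110/3)x^4 - (200/3)x^3 - (1850/27)x^2 - (3488/81)x - 307/81
∇ E_{1/3} (Δ + D) f = -40x^4 - (200/3)x^3 - 60x^2 - (1180/27)x - 1016/81
Δ ∇ E_{1/3} (Δ + D) f = -160x^3 - 440x^2 - 480x - 5680/27


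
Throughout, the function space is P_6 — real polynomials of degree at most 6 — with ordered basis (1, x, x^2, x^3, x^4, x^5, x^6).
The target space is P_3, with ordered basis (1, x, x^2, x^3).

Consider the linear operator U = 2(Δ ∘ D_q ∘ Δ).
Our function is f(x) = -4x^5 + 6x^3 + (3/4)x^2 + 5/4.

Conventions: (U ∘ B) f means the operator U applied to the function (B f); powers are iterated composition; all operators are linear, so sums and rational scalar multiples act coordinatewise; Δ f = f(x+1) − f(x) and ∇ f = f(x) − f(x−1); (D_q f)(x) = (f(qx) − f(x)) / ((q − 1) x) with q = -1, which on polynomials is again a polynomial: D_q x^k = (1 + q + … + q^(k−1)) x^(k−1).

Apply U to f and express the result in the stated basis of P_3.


the image equals g(x) = -160x - 80

Δ f = -20x^4 - 40x^3 - 22x^2 - (1/2)x + 11/4
D_q Δ f = -40x^2 - 1/2
Δ D_q Δ f = -80x - 40
(2(Δ ∘ D_q ∘ Δ)) f = -160x - 80


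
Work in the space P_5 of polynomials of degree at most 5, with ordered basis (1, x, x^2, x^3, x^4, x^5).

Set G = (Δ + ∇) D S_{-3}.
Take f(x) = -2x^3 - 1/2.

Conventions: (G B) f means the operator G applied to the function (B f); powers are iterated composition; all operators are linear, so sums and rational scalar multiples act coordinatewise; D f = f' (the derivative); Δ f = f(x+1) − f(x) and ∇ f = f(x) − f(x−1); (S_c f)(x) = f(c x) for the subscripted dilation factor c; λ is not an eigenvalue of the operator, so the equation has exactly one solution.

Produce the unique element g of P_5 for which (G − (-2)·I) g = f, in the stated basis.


write g with unknown coordinates in the stated basis and equate coefficients in (G − (-2)·I) g = f
solving from the highest basis element down gives g = -x^3 - 162x - 1/4
check: G g = 324x
so G g − (-2)·g = -2x^3 - 1/2 = f ✓

the result is g(x) = -x^3 - 162x - 1/4


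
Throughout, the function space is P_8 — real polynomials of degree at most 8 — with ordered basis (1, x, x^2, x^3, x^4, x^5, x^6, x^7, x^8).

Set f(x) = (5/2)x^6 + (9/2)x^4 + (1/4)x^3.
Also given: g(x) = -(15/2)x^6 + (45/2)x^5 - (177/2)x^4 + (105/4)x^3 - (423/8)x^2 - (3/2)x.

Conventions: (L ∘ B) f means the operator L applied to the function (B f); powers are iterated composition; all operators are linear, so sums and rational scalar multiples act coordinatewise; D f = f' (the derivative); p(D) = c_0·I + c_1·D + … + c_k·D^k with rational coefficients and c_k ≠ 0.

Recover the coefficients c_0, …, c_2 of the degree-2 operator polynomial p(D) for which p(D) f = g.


D^0 f = (5/2)x^6 + (9/2)x^4 + (1/4)x^3
D^1 f = 15x^5 + 18x^3 + (3/4)x^2
D^2 f = 75x^4 + 54x^2 + (3/2)x
matching coefficients of g against c_0 f + c_1 Df + … from the top degree down determines the c_i
solution: c_0 = -3, c_1 = 3/2, c_2 = -1

c_0 = -3, c_1 = 3/2, c_2 = -1


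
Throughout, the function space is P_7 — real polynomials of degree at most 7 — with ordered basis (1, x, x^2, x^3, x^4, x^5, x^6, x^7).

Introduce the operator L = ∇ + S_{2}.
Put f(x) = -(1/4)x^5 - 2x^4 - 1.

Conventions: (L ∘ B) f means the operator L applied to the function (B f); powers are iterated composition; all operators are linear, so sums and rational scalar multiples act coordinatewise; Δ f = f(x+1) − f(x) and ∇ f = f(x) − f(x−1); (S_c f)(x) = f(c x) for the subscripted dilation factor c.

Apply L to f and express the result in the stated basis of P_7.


g(x) = -8x^5 - (133/4)x^4 - (11/2)x^3 + (19/2)x^2 - (27/4)x + 3/4

∇ f = -(5/4)x^4 - (11/2)x^3 + (19/2)x^2 - (27/4)x + 7/4
S_{2} f = -8x^5 - 32x^4 - 1
(∇ + S_{2}) f = -8x^5 - (133/4)x^4 - (11/2)x^3 + (19/2)x^2 - (27/4)x + 3/4


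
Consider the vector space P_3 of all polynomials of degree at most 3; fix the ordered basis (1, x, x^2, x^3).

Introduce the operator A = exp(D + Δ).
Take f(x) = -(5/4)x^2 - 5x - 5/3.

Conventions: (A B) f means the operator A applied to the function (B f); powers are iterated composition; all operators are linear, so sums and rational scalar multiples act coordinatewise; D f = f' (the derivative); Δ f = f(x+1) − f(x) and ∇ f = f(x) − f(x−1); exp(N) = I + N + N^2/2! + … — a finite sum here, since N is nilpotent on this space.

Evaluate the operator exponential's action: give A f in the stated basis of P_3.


order-1 term: -5x - 45/4
order-2 term: -5
the series for exp(D + Δ) f terminates at order 2
exp(D + Δ) f = -(5/4)x^2 - 10x - 215/12

the result is g(x) = -(5/4)x^2 - 10x - 215/12


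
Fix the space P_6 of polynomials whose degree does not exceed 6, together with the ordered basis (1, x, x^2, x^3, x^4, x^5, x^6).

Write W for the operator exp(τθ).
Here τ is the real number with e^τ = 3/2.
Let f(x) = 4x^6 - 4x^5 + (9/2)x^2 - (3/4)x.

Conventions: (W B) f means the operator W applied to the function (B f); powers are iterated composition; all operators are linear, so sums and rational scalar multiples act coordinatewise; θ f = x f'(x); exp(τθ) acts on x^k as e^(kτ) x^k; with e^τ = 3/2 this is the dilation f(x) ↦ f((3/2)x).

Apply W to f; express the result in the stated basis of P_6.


g(x) = (729/16)x^6 - (243/8)x^5 + (81/8)x^2 - (9/8)x

exp(τθ) x^k = e^(kτ) x^k; with e^τ = 3/2 this sends x^k to (3/2)^k x^k
x ↦ 3/2 x
x^2 ↦ 9/4 x^2
x^5 ↦ 243/32 x^5
x^6 ↦ 729/64 x^6
applying this coordinatewise to f: exp(τθ) f = (729/16)x^6 - (243/8)x^5 + (81/8)x^2 - (9/8)x


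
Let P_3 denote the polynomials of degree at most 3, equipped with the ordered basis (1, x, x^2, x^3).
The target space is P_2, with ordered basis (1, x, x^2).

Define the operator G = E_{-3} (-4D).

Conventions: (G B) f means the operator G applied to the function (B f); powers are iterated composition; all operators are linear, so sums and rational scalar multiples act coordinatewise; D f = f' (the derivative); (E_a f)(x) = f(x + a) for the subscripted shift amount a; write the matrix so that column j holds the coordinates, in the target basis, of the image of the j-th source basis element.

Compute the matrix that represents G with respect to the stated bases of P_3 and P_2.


image of 1: 0
image of x: -4
image of x^2: -8x + 24
image of x^3: -12x^2 + 72x - 108
each image's coordinates form column j of the matrix

the matrix is [[0, -4, 24, -108]; [0, 0, -8, 72]; [0, 0, 0, -12]] (rows listed top to bottom)


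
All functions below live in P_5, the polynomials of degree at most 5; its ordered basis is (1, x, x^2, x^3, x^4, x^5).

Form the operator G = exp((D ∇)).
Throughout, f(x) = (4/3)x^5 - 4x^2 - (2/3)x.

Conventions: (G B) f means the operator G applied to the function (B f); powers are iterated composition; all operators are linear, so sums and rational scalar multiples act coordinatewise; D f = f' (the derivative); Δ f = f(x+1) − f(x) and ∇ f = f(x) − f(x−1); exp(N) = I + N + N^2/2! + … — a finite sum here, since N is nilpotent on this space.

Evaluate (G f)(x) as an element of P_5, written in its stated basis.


order-1 term: (80/3)x^3 - 40x^2 + (80/3)x - 44/3
order-2 term: 80x - 80
the series for exp((D ∇)) f terminates at order 2
exp((D ∇)) f = (4/3)x^5 + (80/3)x^3 - 44x^2 + 106x - 284/3

g(x) = (4/3)x^5 + (80/3)x^3 - 44x^2 + 106x - 284/3


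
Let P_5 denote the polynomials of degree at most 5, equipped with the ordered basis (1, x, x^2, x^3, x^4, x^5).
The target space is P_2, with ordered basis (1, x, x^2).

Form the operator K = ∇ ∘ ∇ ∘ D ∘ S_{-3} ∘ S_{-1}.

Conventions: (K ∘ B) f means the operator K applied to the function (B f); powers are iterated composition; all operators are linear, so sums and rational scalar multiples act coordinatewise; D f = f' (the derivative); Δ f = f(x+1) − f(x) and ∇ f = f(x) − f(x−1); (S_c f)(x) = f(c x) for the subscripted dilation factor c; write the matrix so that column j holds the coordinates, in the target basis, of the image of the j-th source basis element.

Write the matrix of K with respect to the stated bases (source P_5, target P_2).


the matrix is [[0, 0, 0, 162, -1944, 17010]; [0, 0, 0, 0, 1944, -29160]; [0, 0, 0, 0, 0, 14580]] (rows listed top to bottom)

image of 1: 0
image of x: 0
image of x^2: 0
image of x^3: 162
image of x^4: 1944x - 1944
image of x^5: 14580x^2 - 29160x + 17010
each image's coordinates form column j of the matrix


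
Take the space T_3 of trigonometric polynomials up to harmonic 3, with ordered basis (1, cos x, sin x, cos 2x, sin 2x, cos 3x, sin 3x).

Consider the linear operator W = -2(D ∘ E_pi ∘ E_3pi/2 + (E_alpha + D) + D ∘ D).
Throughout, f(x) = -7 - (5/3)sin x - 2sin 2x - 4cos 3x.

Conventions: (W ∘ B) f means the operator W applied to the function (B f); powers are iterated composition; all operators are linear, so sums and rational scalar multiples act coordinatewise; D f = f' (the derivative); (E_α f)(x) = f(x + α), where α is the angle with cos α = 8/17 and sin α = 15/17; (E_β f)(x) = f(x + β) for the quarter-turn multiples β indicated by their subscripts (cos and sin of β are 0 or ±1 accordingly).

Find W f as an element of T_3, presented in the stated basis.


the image equals g(x) = 14 + (320/51)cos x - (260/51)sin x + (960/289)cos 2x - (5268/289)sin 2x - (274928/4913)cos 3x - (113952/4913)sin 3x

E_3pi/2 f = -7 + (5/3)cos x + 2sin 2x + 4sin 3x
E_pi E_3pi/2 f = -7 - (5/3)cos x + 2sin 2x - 4sin 3x
D E_pi E_3pi/2 f = (5/3)sin x + 4cos 2x - 12cos 3x
E_alpha f = -7 - (25/17)cos x - (40/51)sin x - (480/289)cos 2x + (322/289)sin 2x + (19552/4913)cos 3x - (1980/4913)sin 3x
D f = -(5/3)cos x - 4cos 2x + 12sin 3x
(E_alpha + D) f = -7 - (160/51)cos x - (40/51)sin x - (1636/289)cos 2x + (322/289)sin 2x + (19552/4913)cos 3x + (56976/4913)sin 3x
D f = -(5/3)cos x - 4cos 2x + 12sin 3x
D D f = (5/3)sin x + 8sin 2x + 36cos 3x
(D ∘ E_pi ∘ E_3pi/2 + (E_alpha + D) + D ∘ D) f = -7 - (160/51)cos x + (130/51)sin x - (480/289)cos 2x + (2634/289)sin 2x + (137464/4913)cos 3x + (56976/4913)sin 3x
(-2(D ∘ E_pi ∘ E_3pi/2 + (E_alpha + D) + D ∘ D)) f = 14 + (320/51)cos x - (260/51)sin x + (960/289)cos 2x - (5268/289)sin 2x - (274928/4913)cos 3x - (113952/4913)sin 3x


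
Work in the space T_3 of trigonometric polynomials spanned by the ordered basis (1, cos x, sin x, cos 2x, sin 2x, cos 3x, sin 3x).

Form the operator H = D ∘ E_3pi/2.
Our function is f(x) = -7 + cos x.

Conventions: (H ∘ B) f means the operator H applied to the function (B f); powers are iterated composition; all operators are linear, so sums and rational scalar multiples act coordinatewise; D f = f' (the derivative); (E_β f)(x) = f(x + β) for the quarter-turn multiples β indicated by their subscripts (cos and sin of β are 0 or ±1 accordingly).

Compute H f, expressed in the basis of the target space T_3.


the image equals g(x) = cos x

E_3pi/2 f = -7 + sin x
D E_3pi/2 f = cos x


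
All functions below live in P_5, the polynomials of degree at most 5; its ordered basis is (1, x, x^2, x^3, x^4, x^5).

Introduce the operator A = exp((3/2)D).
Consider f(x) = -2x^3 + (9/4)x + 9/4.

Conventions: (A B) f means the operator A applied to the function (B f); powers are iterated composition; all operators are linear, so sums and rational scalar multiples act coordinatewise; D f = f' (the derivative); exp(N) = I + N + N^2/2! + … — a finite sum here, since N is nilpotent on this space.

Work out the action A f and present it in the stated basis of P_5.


order-1 term: -9x^2 + 27/8
order-2 term: -(27/2)x
order-3 term: -27/4
the series for exp((3/2)D) f terminates at order 3
exp((3/2)D) f = -2x^3 - 9x^2 - (45/4)x - 9/8

the result is g(x) = -2x^3 - 9x^2 - (45/4)x - 9/8


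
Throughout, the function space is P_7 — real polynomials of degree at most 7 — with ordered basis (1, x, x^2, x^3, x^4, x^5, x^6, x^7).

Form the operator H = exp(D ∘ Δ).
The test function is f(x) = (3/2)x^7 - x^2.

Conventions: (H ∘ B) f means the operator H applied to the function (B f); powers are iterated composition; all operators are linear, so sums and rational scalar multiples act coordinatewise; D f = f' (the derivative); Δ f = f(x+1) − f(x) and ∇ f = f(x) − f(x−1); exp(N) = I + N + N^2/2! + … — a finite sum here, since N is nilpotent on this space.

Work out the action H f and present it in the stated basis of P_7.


g(x) = (3/2)x^7 + 63x^5 + (315/2)x^4 + 840x^3 + (4093/2)x^2 + 3528x + 5687/2

order-1 term: 63x^5 + (315/2)x^4 + 210x^3 + (315/2)x^2 + 63x + 17/2
order-2 term: 630x^3 + 1890x^2 + 2205x + 945
order-3 term: 1260x + 1890
the series for exp(D ∘ Δ) f terminates at order 3
exp(D ∘ Δ) f = (3/2)x^7 + 63x^5 + (315/2)x^4 + 840x^3 + (4093/2)x^2 + 3528x + 5687/2


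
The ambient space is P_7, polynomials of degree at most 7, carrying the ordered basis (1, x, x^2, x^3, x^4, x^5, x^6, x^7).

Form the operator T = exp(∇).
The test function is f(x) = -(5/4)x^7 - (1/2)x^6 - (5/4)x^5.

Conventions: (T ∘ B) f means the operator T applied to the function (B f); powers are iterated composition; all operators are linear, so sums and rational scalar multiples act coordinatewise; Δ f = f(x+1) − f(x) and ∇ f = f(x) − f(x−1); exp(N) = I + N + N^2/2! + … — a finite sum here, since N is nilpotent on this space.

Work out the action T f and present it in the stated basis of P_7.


order-1 term: -(35/4)x^6 + (93/4)x^5 - (85/2)x^4 + (185/4)x^3 - (125/4)x^2 + 12x - 2
order-2 term: -(105/4)x^5 + (495/4)x^4 - (1155/4)x^3 + (1515/4)x^2 - 270x + 82
order-3 term: -(175/4)x^4 + (505/2)x^3 - (2495/4)x^2 + 750x - 725/2
order-4 term: -(175/4)x^3 + 255x^2 - 545x + 835/2
order-5 term: -(105/4)x^2 + (513/4)x - 675/4
order-6 term: -(35/4)x + 103/4
order-7 term: -5/4
the series for exp(∇) f terminates at order 7
exp(∇) f = -(5/4)x^7 - (37/4)x^6 - (17/4)x^5 + (75/2)x^4 - (135/4)x^3 - (95/2)x^2 + (133/2)x - 37/4

g(x) = -(5/4)x^7 - (37/4)x^6 - (17/4)x^5 + (75/2)x^4 - (135/4)x^3 - (95/2)x^2 + (133/2)x - 37/4


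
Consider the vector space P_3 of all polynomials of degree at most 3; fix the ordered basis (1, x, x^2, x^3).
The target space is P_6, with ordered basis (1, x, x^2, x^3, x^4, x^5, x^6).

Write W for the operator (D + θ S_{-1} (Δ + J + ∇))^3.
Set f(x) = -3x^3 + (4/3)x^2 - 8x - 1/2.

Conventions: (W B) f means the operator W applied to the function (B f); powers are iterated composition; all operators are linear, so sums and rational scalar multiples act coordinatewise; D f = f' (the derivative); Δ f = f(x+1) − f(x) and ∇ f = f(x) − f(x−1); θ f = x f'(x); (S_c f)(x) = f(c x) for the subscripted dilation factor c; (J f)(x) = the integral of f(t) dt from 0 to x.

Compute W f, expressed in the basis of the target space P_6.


g(x) = 3x^6 + (4/3)x^5 + 248x^4 + (293/6)x^3 + 1953x^2 + (343/6)x + 138

D f = -9x^2 + (8/3)x - 8
Δ f = -9x^2 - (19/3)x - 29/3
J f = -(3/4)x^4 + (4/9)x^3 - 4x^2 - (1/2)x
∇ f = -9x^2 + (35/3)x - 37/3
(Δ + J + ∇) f = -(3/4)x^4 + (4/9)x^3 - 22x^2 + (29/6)x - 22
S_{-1} (Δ + J + ∇) f = -(3/4)x^4 - (4/9)x^3 - 22x^2 - (29/6)x - 22
θ S_{-1} (Δ + J + ∇) f = -3x^4 - (4/3)x^3 - 44x^2 - (29/6)x
(D + θ S_{-1} (Δ + J + ∇)) f = -3x^4 - (4/3)x^3 - 53x^2 - (13/6)x - 8
D (D + θ S_{-1} (Δ + J + ∇)) f = -12x^3 - 4x^2 - 106x - 13/6
Δ (D + θ S_{-1} (Δ + J + ∇)) f = -12x^3 - 22x^2 - 122x - 119/2
J (D + θ S_{-1} (Δ + J + ∇)) f = -(3/5)x^5 - (1/3)x^4 - (53/3)x^3 - (13/12)x^2 - 8x
∇ (D + θ S_{-1} (Δ + J + ∇)) f = -12x^3 + 14x^2 - 114x + 105/2
(Δ + J + ∇) (D + θ S_{-1} (Δ + J + ∇)) f = -(3/5)x^5 - (1/3)x^4 - (125/3)x^3 - (109/12)x^2 - 244x - 7
S_{-1} (Δ + J + ∇) (D + θ S_{-1} (Δ + J + ∇)) f = (3/5)x^5 - (1/3)x^4 + (125/3)x^3 - (109/12)x^2 + 244x - 7
θ S_{-1} (Δ + J + ∇) (D + θ S_{-1} (Δ + J + ∇)) f = 3x^5 - (4/3)x^4 + 125x^3 - (109/6)x^2 + 244x
(D + θ S_{-1} (Δ + J + ∇)) (D + θ S_{-1} (Δ + J + ∇)) f = 3x^5 - (4/3)x^4 + 113x^3 - (133/6)x^2 + 138x - 13/6
D (D + θ S_{-1} (Δ + J + ∇)) (D + θ S_{-1} (Δ + J + ∇)) f = 15x^4 - (16/3)x^3 + 339x^2 - (133/3)x + 138
Δ (D + θ S_{-1} (Δ + J + ∇)) (D + θ S_{-1} (Δ + J + ∇)) f = 15x^4 + (74/3)x^3 + 361x^2 + (913/3)x + 461/2
J (D + θ S_{-1} (Δ + J + ∇)) (D + θ S_{-1} (Δ + J + ∇)) f = (1/2)x^6 - (4/15)x^5 + (113/4)x^4 - (133/18)x^3 + 69x^2 - (13/6)x
∇ (D + θ S_{-1} (Δ + J + ∇)) (D + θ S_{-1} (Δ + J + ∇)) f = 15x^4 - (106/3)x^3 + 377x^2 - (1211/3)x + 555/2
(Δ + J + ∇) (D + θ S_{-1} (Δ + J + ∇)) (D + θ S_{-1} (Δ + J + ∇)) f = (1/2)x^6 - (4/15)x^5 + (233/4)x^4 - (325/18)x^3 + 807x^2 - (203/2)x + 508
S_{-1} (Δ + J + ∇) (D + θ S_{-1} (Δ + J + ∇)) (D + θ S_{-1} (Δ + J + ∇)) f = (1/2)x^6 + (4/15)x^5 + (233/4)x^4 + (325/18)x^3 + 807x^2 + (203/2)x + 508
θ S_{-1} (Δ + J + ∇) (D + θ S_{-1} (Δ + J + ∇)) (D + θ S_{-1} (Δ + J + ∇)) f = 3x^6 + (4/3)x^5 + 233x^4 + (325/6)x^3 + 1614x^2 + (203/2)x
(D + θ S_{-1} (Δ + J + ∇)) (D + θ S_{-1} (Δ + J + ∇)) (D + θ S_{-1} (Δ + J + ∇)) f = 3x^6 + (4/3)x^5 + 248x^4 + (293/6)x^3 + 1953x^2 + (343/6)x + 138


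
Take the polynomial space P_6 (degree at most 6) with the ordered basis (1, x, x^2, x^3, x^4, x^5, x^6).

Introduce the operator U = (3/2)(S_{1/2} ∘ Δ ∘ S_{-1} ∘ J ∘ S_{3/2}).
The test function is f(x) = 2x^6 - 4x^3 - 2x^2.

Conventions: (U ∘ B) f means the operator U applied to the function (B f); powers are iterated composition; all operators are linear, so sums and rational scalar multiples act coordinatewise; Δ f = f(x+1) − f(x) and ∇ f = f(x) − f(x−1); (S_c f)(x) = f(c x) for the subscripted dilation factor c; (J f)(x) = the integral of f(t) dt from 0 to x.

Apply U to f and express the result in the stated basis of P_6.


the image equals g(x) = -(2187/4096)x^6 - (6561/2048)x^5 - (10935/1024)x^4 - (12231/512)x^3 - (8073/256)x^2 - (3051/128)x - 3447/448

S_{3/2} f = (729/32)x^6 - (27/2)x^3 - (9/2)x^2
J S_{3/2} f = (729/224)x^7 - (27/8)x^4 - (3/2)x^3
S_{-1} J S_{3/2} f = -(729/224)x^7 - (27/8)x^4 + (3/2)x^3
Δ (S_{-1} ∘ J ∘ S_{3/2}) f = -(729/32)x^6 - (2187/32)x^5 - (3645/32)x^4 - (4077/32)x^3 - (2691/32)x^2 - (1017/32)x - 1149/224
S_{1/2} Δ (S_{-1} ∘ J ∘ S_{3/2}) f = -(729/2048)x^6 - (2187/1024)x^5 - (3645/512)x^4 - (4077/256)x^3 - (2691/128)x^2 - (1017/64)x - 1149/224
((3/2)(S_{1/2} ∘ Δ ∘ S_{-1} ∘ J ∘ S_{3/2})) f = -(2187/4096)x^6 - (6561/2048)x^5 - (10935/1024)x^4 - (12231/512)x^3 - (8073/256)x^2 - (3051/128)x - 3447/448


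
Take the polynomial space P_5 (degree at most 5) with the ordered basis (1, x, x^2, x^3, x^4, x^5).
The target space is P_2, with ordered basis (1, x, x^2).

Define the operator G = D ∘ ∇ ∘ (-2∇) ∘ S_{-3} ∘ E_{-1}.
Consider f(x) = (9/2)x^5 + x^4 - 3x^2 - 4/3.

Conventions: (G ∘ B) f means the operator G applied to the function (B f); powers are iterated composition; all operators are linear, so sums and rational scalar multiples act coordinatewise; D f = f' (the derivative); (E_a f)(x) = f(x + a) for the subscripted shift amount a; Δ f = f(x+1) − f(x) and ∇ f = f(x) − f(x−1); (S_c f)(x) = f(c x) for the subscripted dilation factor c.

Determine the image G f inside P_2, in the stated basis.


the image equals g(x) = 131220x^2 - 178848x + 82782

E_{-1} f = (9/2)x^5 - (43/2)x^4 + 41x^3 - 42x^2 + (49/2)x - 47/6
S_{-3} E_{-1} f = -(2187/2)x^5 - (3483/2)x^4 - 1107x^3 - 378x^2 - (147/2)x - 47/6
∇ (S_{-3} ∘ E_{-1}) f = -(10935/2)x^4 + 3969x^3 - 3807x^2 + (2133/2)x - 309/2
(-2∇) (S_{-3} ∘ E_{-1}) f = 10935x^4 - 7938x^3 + 7614x^2 - 2133x + 309
∇ ((-2∇) ∘ S_{-3} ∘ E_{-1}) f = 43740x^3 - 89424x^2 + 82782x - 28620
D ∇ ((-2∇) ∘ S_{-3} ∘ E_{-1}) f = 131220x^2 - 178848x + 82782


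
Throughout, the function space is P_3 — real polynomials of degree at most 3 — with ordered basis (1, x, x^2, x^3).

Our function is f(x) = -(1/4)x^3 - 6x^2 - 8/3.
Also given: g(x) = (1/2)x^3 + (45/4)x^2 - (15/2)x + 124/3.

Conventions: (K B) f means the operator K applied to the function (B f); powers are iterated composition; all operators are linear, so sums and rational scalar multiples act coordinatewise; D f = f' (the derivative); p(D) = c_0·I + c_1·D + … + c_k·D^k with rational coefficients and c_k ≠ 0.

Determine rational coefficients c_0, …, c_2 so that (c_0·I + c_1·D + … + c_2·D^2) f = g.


c_0 = -2, c_1 = 1, c_2 = -3

D^0 f = -(1/4)x^3 - 6x^2 - 8/3
D^1 f = -(3/4)x^2 - 12x
D^2 f = -(3/2)x - 12
matching coefficients of g against c_0 f + c_1 Df + … from the top degree down determines the c_i
solution: c_0 = -2, c_1 = 1, c_2 = -3


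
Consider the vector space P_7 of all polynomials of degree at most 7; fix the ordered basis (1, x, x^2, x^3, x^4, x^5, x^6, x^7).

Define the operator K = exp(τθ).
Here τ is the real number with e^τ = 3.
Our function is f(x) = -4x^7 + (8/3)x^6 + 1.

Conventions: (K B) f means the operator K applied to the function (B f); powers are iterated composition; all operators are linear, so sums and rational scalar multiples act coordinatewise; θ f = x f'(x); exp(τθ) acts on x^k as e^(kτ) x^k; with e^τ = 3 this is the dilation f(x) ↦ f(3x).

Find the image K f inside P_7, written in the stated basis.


the result is g(x) = -8748x^7 + 1944x^6 + 1

exp(τθ) x^k = e^(kτ) x^k; with e^τ = 3 this sends x^k to 3^k x^k
x^6 ↦ 729 x^6
x^7 ↦ 2187 x^7
applying this coordinatewise to f: exp(τθ) f = -8748x^7 + 1944x^6 + 1


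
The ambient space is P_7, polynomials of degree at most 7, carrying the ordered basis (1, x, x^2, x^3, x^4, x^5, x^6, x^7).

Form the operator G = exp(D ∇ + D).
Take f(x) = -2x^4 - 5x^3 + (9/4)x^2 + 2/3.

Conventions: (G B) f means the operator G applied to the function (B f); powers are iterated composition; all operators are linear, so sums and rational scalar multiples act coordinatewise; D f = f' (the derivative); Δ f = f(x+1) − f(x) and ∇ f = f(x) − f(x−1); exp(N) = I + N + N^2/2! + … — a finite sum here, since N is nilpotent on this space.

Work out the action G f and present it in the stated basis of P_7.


the result is g(x) = -2x^4 - 13x^3 - (195/4)x^2 - (145/2)x - 559/12

order-1 term: -8x^3 - 39x^2 - (3/2)x + 23/2
order-2 term: -12x^2 - 63x - 111/4
order-3 term: -8x - 29
order-4 term: -2
the series for exp(D ∇ + D) f terminates at order 4
exp(D ∇ + D) f = -2x^4 - 13x^3 - (195/4)x^2 - (145/2)x - 559/12


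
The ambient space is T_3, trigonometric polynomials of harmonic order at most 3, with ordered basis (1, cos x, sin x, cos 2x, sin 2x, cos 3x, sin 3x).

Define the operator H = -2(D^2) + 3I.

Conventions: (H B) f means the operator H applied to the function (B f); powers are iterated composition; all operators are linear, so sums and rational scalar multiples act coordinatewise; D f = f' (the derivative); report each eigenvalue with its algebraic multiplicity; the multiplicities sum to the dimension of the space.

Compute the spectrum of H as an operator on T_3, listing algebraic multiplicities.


image of 1: 3
image of cos x: 5cos x
image of sin x: 5sin x
image of cos 2x: 11cos 2x
image of sin 2x: 11sin 2x
image of cos 3x: 21cos 3x
image of sin 3x: 21sin 3x
the matrix is diagonal; its diagonal is (3, 5, 5, 11, 11, 21, 21)
for a triangular matrix the eigenvalues are the diagonal entries, with algebraic multiplicity their repetition count

λ = 3 (multiplicity 1), λ = 5 (multiplicity 2), λ = 11 (multiplicity 2), λ = 21 (multiplicity 2)


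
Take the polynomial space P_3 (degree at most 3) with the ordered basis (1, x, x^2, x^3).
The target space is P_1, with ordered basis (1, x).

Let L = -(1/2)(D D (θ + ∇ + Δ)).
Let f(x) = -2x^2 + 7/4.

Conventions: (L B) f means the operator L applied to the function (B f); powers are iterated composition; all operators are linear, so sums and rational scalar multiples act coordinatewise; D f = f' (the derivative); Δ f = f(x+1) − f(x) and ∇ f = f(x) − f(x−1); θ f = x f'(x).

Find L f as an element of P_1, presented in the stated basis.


θ f = -4x^2
∇ f = -4x + 2
Δ f = -4x - 2
(θ + ∇ + Δ) f = -4x^2 - 8x
D (θ + ∇ + Δ) f = -8x - 8
D D (θ + ∇ + Δ) f = -8
(-(1/2)(D D (θ + ∇ + Δ))) f = 4

g(x) = 4
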